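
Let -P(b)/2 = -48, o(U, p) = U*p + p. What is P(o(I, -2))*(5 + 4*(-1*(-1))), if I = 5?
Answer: 864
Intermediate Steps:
o(U, p) = p + U*p
P(b) = 96 (P(b) = -2*(-48) = 96)
P(o(I, -2))*(5 + 4*(-1*(-1))) = 96*(5 + 4*(-1*(-1))) = 96*(5 + 4*1) = 96*(5 + 4) = 96*9 = 864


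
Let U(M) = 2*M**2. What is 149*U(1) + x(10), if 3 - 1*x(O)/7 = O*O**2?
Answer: -6681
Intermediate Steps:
x(O) = 21 - 7*O**3 (x(O) = 21 - 7*O*O**2 = 21 - 7*O**3)
149*U(1) + x(10) = 149*(2*1**2) + (21 - 7*10**3) = 149*(2*1) + (21 - 7*1000) = 149*2 + (21 - 7000) = 298 - 6979 = -6681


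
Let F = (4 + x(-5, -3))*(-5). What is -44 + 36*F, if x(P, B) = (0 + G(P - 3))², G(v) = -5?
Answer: -5264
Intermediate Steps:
x(P, B) = 25 (x(P, B) = (0 - 5)² = (-5)² = 25)
F = -145 (F = (4 + 25)*(-5) = 29*(-5) = -145)
-44 + 36*F = -44 + 36*(-145) = -44 - 5220 = -5264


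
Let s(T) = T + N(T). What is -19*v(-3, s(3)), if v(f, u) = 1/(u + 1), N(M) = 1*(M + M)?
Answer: -19/10 ≈ -1.9000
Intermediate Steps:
N(M) = 2*M (N(M) = 1*(2*M) = 2*M)
s(T) = 3*T (s(T) = T + 2*T = 3*T)
v(f, u) = 1/(1 + u)
-19*v(-3, s(3)) = -19/(1 + 3*3) = -19/(1 + 9) = -19/10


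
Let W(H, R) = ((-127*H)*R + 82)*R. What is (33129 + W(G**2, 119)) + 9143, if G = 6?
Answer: -64692062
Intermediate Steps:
W(H, R) = R*(82 - 127*H*R) (W(H, R) = (-127*H*R + 82)*R = (82 - 127*H*R)*R = R*(82 - 127*H*R))
(33129 + W(G**2, 119)) + 9143 = (33129 + 119*(82 - 127*6**2*119)) + 9143 = (33129 + 119*(82 - 127*36*119)) + 9143 = (33129 + 119*(82 - 544068)) + 9143 = (33129 + 119*(-543986)) + 9143 = (33129 - 64734334) + 9143 = -64701205 + 9143 = -64692062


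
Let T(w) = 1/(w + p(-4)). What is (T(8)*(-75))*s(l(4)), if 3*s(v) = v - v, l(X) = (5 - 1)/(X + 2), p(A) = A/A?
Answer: 0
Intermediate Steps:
p(A) = 1
l(X) = 4/(2 + X)
s(v) = 0 (s(v) = (v - v)/3 = (⅓)*0 = 0)
T(w) = 1/(1 + w) (T(w) = 1/(w + 1) = 1/(1 + w))
(T(8)*(-75))*s(l(4)) = (-75/(1 + 8))*0 = (-75/9)*0 = ((⅑)*(-75))*0 = -25/3*0 = 0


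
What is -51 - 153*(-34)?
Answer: 5151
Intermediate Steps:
-51 - 153*(-34) = -51 + 5202 = 5151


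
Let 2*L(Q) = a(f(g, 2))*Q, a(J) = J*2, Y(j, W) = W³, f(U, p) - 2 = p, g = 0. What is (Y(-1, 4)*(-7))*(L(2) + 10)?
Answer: -8064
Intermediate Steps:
f(U, p) = 2 + p
a(J) = 2*J
L(Q) = 4*Q (L(Q) = ((2*(2 + 2))*Q)/2 = ((2*4)*Q)/2 = (8*Q)/2 = 4*Q)
(Y(-1, 4)*(-7))*(L(2) + 10) = (4³*(-7))*(4*2 + 10) = (64*(-7))*(8 + 10) = -448*18 = -8064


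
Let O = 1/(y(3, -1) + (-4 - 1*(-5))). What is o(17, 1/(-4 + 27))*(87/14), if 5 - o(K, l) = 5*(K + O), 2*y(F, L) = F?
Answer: -3567/7 ≈ -509.57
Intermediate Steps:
y(F, L) = F/2
O = ⅖ (O = 1/((½)*3 + (-4 - 1*(-5))) = 1/(3/2 + (-4 + 5)) = 1/(3/2 + 1) = 1/(5/2) = ⅖ ≈ 0.40000)
o(K, l) = 3 - 5*K (o(K, l) = 5 - 5*(K + ⅖) = 5 - 5*(⅖ + K) = 5 - (2 + 5*K) = 5 + (-2 - 5*K) = 3 - 5*K)
o(17, 1/(-4 + 27))*(87/14) = (3 - 5*17)*(87/14) = (3 - 85)*(87*(1/14)) = -82*87/14 = -3567/7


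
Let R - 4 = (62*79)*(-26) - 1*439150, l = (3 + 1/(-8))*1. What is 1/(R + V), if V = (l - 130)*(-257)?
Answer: -8/4270583 ≈ -1.8733e-6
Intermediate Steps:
l = 23/8 (l = (3 - 1/8)*1 = (23/8)*1 = 23/8 ≈ 2.8750)
V = 261369/8 (V = (23/8 - 130)*(-257) = -1017/8*(-257) = 261369/8 ≈ 32671.)
R = -566494 (R = 4 + ((62*79)*(-26) - 1*439150) = 4 + (4898*(-26) - 439150) = 4 + (-127348 - 439150) = 4 - 566498 = -566494)
1/(R + V) = 1/(-566494 + 261369/8) = 1/(-4270583/8) = -8/4270583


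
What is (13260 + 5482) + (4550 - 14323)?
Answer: 8969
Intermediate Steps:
(13260 + 5482) + (4550 - 14323) = 18742 - 9773 = 8969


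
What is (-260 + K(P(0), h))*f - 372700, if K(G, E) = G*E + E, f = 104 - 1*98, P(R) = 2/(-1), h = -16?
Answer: -374164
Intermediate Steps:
P(R) = -2 (P(R) = 2*(-1) = -2)
f = 6 (f = 104 - 98 = 6)
K(G, E) = E + E*G (K(G, E) = E*G + E = E + E*G)
(-260 + K(P(0), h))*f - 372700 = (-260 - 16*(1 - 2))*6 - 372700 = (-260 - 16*(-1))*6 - 372700 = (-260 + 16)*6 - 372700 = -244*6 - 372700 = -1464 - 372700 = -374164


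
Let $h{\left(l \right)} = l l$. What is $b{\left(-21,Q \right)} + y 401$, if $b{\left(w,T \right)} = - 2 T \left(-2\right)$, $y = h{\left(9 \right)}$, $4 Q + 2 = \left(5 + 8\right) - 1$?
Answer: $32491$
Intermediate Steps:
$h{\left(l \right)} = l^{2}$
$Q = \frac{5}{2}$ ($Q = - \frac{1}{2} + \frac{\left(5 + 8\right) - 1}{4} = - \frac{1}{2} + \frac{13 - 1}{4} = - \frac{1}{2} + \frac{1}{4} \cdot 12 = - \frac{1}{2} + 3 = \frac{5}{2} \approx 2.5$)
$y = 81$ ($y = 9^{2} = 81$)
$b{\left(w,T \right)} = 4 T$
$b{\left(-21,Q \right)} + y 401 = 4 \cdot \frac{5}{2} + 81 \cdot 401 = 10 + 32481 = 32491$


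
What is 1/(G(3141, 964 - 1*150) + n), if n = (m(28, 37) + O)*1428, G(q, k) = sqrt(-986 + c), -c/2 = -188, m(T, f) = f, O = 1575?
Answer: 1150968/2649454674353 - I*sqrt(610)/5298909348706 ≈ 4.3442e-7 - 4.661e-12*I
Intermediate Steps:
c = 376 (c = -2*(-188) = 376)
G(q, k) = I*sqrt(610) (G(q, k) = sqrt(-986 + 376) = sqrt(-610) = I*sqrt(610))
n = 2301936 (n = (37 + 1575)*1428 = 1612*1428 = 2301936)
1/(G(3141, 964 - 1*150) + n) = 1/(I*sqrt(610) + 2301936) = 1/(2301936 + I*sqrt(610))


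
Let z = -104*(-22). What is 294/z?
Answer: 147/1144 ≈ 0.12850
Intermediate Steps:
z = 2288
294/z = 294/2288 = 294*(1/2288) = 147/1144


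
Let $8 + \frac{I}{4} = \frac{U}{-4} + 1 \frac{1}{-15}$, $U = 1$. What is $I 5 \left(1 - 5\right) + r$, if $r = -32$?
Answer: $\frac{1900}{3} \approx 633.33$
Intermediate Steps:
$I = - \frac{499}{15}$ ($I = -32 + 4 \left(1 \frac{1}{-4} + 1 \frac{1}{-15}\right) = -32 + 4 \left(1 \left(- \frac{1}{4}\right) + 1 \left(- \frac{1}{15}\right)\right) = -32 + 4 \left(- \frac{1}{4} - \frac{1}{15}\right) = -32 + 4 \left(- \frac{19}{60}\right) = -32 - \frac{19}{15} = - \frac{499}{15} \approx -33.267$)
$I 5 \left(1 - 5\right) + r = - \frac{499 \cdot 5 \left(1 - 5\right)}{15} - 32 = - \frac{499 \cdot 5 \left(-4\right)}{15} - 32 = \left(- \frac{499}{15}\right) \left(-20\right) - 32 = \frac{1996}{3} - 32 = \frac{1900}{3}$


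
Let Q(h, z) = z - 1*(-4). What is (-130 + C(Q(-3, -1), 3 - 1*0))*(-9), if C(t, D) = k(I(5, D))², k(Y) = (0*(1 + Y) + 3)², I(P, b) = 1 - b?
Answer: 441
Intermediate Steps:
Q(h, z) = 4 + z (Q(h, z) = z + 4 = 4 + z)
k(Y) = 9 (k(Y) = (0 + 3)² = 3² = 9)
C(t, D) = 81 (C(t, D) = 9² = 81)
(-130 + C(Q(-3, -1), 3 - 1*0))*(-9) = (-130 + 81)*(-9) = -49*(-9) = 441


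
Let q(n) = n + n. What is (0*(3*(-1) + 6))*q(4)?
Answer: 0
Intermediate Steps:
q(n) = 2*n
(0*(3*(-1) + 6))*q(4) = (0*(3*(-1) + 6))*(2*4) = (0*(-3 + 6))*8 = (0*3)*8 = 0*8 = 0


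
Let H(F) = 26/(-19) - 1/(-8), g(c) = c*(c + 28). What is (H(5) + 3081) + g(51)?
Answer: 1080531/152 ≈ 7108.8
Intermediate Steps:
g(c) = c*(28 + c)
H(F) = -189/152 (H(F) = 26*(-1/19) - 1*(-1/8) = -26/19 + 1/8 = -189/152)
(H(5) + 3081) + g(51) = (-189/152 + 3081) + 51*(28 + 51) = 468123/152 + 51*79 = 468123/152 + 4029 = 1080531/152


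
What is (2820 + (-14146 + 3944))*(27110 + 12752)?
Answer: -294261284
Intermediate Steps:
(2820 + (-14146 + 3944))*(27110 + 12752) = (2820 - 10202)*39862 = -7382*39862 = -294261284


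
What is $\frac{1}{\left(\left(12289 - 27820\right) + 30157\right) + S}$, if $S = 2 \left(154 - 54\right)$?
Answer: $\frac{1}{14826} \approx 6.7449 \cdot 10^{-5}$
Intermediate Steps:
$S = 200$ ($S = 2 \cdot 100 = 200$)
$\frac{1}{\left(\left(12289 - 27820\right) + 30157\right) + S} = \frac{1}{\left(\left(12289 - 27820\right) + 30157\right) + 200} = \frac{1}{\left(-15531 + 30157\right) + 200} = \frac{1}{14626 + 200} = \frac{1}{14826}$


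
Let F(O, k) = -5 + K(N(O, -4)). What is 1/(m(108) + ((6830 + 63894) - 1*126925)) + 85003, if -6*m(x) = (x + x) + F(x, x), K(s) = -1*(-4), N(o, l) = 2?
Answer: 28681797257/337421 ≈ 85003.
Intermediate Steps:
K(s) = 4
F(O, k) = -1 (F(O, k) = -5 + 4 = -1)
m(x) = 1/6 - x/3 (m(x) = -((x + x) - 1)/6 = -(2*x - 1)/6 = -(-1 + 2*x)/6 = 1/6 - x/3)
1/(m(108) + ((6830 + 63894) - 1*126925)) + 85003 = 1/((1/6 - 1/3*108) + ((6830 + 63894) - 1*126925)) + 85003 = 1/((1/6 - 36) + (70724 - 126925)) + 85003 = 1/(-215/6 - 56201) + 85003 = 1/(-337421/6) + 85003 = -6/337421 + 85003 = 28681797257/337421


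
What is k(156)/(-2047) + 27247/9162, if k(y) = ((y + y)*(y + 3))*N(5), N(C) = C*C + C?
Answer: -13579480271/18754614 ≈ -724.06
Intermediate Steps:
N(C) = C + C² (N(C) = C² + C = C + C²)
k(y) = 60*y*(3 + y) (k(y) = ((y + y)*(y + 3))*(5*(1 + 5)) = ((2*y)*(3 + y))*(5*6) = (2*y*(3 + y))*30 = 60*y*(3 + y))
k(156)/(-2047) + 27247/9162 = (60*156*(3 + 156))/(-2047) + 27247/9162 = (60*156*159)*(-1/2047) + 27247*(1/9162) = 1488240*(-1/2047) + 27247/9162 = -1488240/2047 + 27247/9162 = -13579480271/18754614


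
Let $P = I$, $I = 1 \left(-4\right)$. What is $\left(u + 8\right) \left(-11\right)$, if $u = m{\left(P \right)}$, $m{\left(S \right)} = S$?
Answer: $-44$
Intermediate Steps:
$I = -4$
$P = -4$
$u = -4$
$\left(u + 8\right) \left(-11\right) = \left(-4 + 8\right) \left(-11\right) = 4 \left(-11\right) = -44$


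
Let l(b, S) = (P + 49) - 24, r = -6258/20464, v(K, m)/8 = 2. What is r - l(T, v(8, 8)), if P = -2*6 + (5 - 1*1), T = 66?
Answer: -177073/10232 ≈ -17.306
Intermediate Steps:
v(K, m) = 16 (v(K, m) = 8*2 = 16)
r = -3129/10232 (r = -6258*1/20464 = -3129/10232 ≈ -0.30581)
P = -8 (P = -12 + (5 - 1) = -12 + 4 = -8)
l(b, S) = 17 (l(b, S) = (-8 + 49) - 24 = 41 - 24 = 17)
r - l(T, v(8, 8)) = -3129/10232 - 1*17 = -3129/10232 - 17 = -177073/10232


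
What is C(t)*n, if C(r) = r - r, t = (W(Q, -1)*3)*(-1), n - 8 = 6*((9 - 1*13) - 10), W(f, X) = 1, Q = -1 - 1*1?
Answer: 0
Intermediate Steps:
Q = -2 (Q = -1 - 1 = -2)
n = -76 (n = 8 + 6*((9 - 1*13) - 10) = 8 + 6*((9 - 13) - 10) = 8 + 6*(-4 - 10) = 8 + 6*(-14) = 8 - 84 = -76)
t = -3 (t = (1*3)*(-1) = 3*(-1) = -3)
C(r) = 0
C(t)*n = 0*(-76) = 0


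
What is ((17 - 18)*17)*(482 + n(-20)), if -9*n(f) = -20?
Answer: -74086/9 ≈ -8231.8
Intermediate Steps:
n(f) = 20/9 (n(f) = -1/9*(-20) = 20/9)
((17 - 18)*17)*(482 + n(-20)) = ((17 - 18)*17)*(482 + 20/9) = -1*17*(4358/9) = -17*4358/9 = -74086/9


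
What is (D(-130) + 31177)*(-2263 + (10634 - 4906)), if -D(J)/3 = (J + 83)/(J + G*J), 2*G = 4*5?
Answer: 2808727047/26 ≈ 1.0803e+8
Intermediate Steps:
G = 10 (G = (4*5)/2 = (½)*20 = 10)
D(J) = -3*(83 + J)/(11*J) (D(J) = -3*(J + 83)/(J + 10*J) = -3*(83 + J)/(11*J))
(D(-130) + 31177)*(-2263 + (10634 - 4906)) = ((3/11)*(-83 - 1*(-130))/(-130) + 31177)*(-2263 + (10634 - 4906)) = ((3/11)*(-1/130)*(-83 + 130) + 31177)*(-2263 + 5728) = ((3/11)*(-1/130)*47 + 31177)*3465 = (-141/1430 + 31177)*3465 = (44582969/1430)*3465 = 2808727047/26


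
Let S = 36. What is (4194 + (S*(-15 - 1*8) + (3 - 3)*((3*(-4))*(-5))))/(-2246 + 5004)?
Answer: 1683/1379 ≈ 1.2204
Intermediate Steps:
(4194 + (S*(-15 - 1*8) + (3 - 3)*((3*(-4))*(-5))))/(-2246 + 5004) = (4194 + (36*(-15 - 1*8) + (3 - 3)*((3*(-4))*(-5))))/(-2246 + 5004) = (4194 + (36*(-15 - 8) + 0*(-12*(-5))))/2758 = (4194 + (36*(-23) + 0*60))*(1/2758) = (4194 + (-828 + 0))*(1/2758) = (4194 - 828)*(1/2758) = 3366*(1/2758) = 1683/1379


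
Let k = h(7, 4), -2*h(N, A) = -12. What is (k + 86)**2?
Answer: 8464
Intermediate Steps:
h(N, A) = 6 (h(N, A) = -1/2*(-12) = 6)
k = 6
(k + 86)**2 = (6 + 86)**2 = 92**2 = 8464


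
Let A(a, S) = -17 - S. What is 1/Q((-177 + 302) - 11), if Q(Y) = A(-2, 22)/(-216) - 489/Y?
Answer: -1368/5621 ≈ -0.24337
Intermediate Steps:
Q(Y) = 13/72 - 489/Y (Q(Y) = (-17 - 1*22)/(-216) - 489/Y = (-17 - 22)*(-1/216) - 489/Y = -39*(-1/216) - 489/Y = 13/72 - 489/Y)
1/Q((-177 + 302) - 11) = 1/(13/72 - 489/((-177 + 302) - 11)) = 1/(13/72 - 489/(125 - 11)) = 1/(13/72 - 489/114) = 1/(13/72 - 489*1/114) = 1/(13/72 - 163/38) = 1/(-5621/1368) = -1368/5621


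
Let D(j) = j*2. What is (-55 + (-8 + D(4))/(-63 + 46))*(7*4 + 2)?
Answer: -1650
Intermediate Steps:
D(j) = 2*j
(-55 + (-8 + D(4))/(-63 + 46))*(7*4 + 2) = (-55 + (-8 + 2*4)/(-63 + 46))*(7*4 + 2) = (-55 + (-8 + 8)/(-17))*(28 + 2) = (-55 + 0*(-1/17))*30 = (-55 + 0)*30 = -55*30 = -1650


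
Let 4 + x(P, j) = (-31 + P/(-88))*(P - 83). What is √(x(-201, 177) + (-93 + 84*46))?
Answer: √5770402/22 ≈ 109.19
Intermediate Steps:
x(P, j) = -4 + (-83 + P)*(-31 - P/88) (x(P, j) = -4 + (-31 + P/(-88))*(P - 83) = -4 + (-31 + P*(-1/88))*(-83 + P) = -4 + (-31 - P/88)*(-83 + P) = -4 + (-83 + P)*(-31 - P/88))
√(x(-201, 177) + (-93 + 84*46)) = √((2569 - 2645/88*(-201) - 1/88*(-201)²) + (-93 + 84*46)) = √((2569 + 531645/88 - 1/88*40401) + (-93 + 3864)) = √((2569 + 531645/88 - 40401/88) + 3771) = √(179329/22 + 3771) = √(262291/22) = √5770402/22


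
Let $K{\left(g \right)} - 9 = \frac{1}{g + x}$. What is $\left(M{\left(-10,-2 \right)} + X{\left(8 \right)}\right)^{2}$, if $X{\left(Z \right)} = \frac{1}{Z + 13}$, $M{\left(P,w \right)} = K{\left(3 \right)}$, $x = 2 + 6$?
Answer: $\frac{4456321}{53361} \approx 83.513$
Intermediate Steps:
$x = 8$
$K{\left(g \right)} = 9 + \frac{1}{8 + g}$ ($K{\left(g \right)} = 9 + \frac{1}{g + 8} = 9 + \frac{1}{8 + g}$)
$M{\left(P,w \right)} = \frac{100}{11}$ ($M{\left(P,w \right)} = \frac{73 + 9 \cdot 3}{8 + 3} = \frac{73 + 27}{11} = \frac{1}{11} \cdot 100 = \frac{100}{11}$)
$X{\left(Z \right)} = \frac{1}{13 + Z}$
$\left(M{\left(-10,-2 \right)} + X{\left(8 \right)}\right)^{2} = \left(\frac{100}{11} + \frac{1}{13 + 8}\right)^{2} = \left(\frac{100}{11} + \frac{1}{21}\right)^{2} = \left(\frac{2111}{231}\right)^{2} = \frac{4456321}{53361}$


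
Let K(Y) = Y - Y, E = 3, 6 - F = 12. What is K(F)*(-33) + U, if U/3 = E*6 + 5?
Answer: 69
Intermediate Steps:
F = -6 (F = 6 - 1*12 = 6 - 12 = -6)
U = 69 (U = 3*(3*6 + 5) = 3*(18 + 5) = 3*23 = 69)
K(Y) = 0
K(F)*(-33) + U = 0*(-33) + 69 = 0 + 69 = 69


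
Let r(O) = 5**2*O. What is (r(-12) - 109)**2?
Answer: 167281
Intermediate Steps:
r(O) = 25*O
(r(-12) - 109)**2 = (25*(-12) - 109)**2 = (-300 - 109)**2 = (-409)**2 = 167281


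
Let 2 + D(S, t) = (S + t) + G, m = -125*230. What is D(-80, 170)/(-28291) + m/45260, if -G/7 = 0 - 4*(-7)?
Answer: -80847817/128045066 ≈ -0.63140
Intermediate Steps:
G = -196 (G = -7*(0 - 4*(-7)) = -7*(0 + 28) = -7*28 = -196)
m = -28750
D(S, t) = -198 + S + t (D(S, t) = -2 + ((S + t) - 196) = -2 + (-196 + S + t) = -198 + S + t)
D(-80, 170)/(-28291) + m/45260 = (-198 - 80 + 170)/(-28291) - 28750/45260 = -108*(-1/28291) - 28750*1/45260 = 108/28291 - 2875/4526 = -80847817/128045066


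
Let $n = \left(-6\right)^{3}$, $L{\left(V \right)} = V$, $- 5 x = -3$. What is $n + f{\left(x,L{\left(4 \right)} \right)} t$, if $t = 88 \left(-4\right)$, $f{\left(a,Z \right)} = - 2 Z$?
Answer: $2600$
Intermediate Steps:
$x = \frac{3}{5}$ ($x = \left(- \frac{1}{5}\right) \left(-3\right) = \frac{3}{5} \approx 0.6$)
$n = -216$
$t = -352$
$n + f{\left(x,L{\left(4 \right)} \right)} t = -216 + \left(-2\right) 4 \left(-352\right) = -216 - -2816 = -216 + 2816 = 2600$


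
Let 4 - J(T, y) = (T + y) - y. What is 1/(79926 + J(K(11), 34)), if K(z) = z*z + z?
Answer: 1/79798 ≈ 1.2532e-5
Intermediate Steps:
K(z) = z + z² (K(z) = z² + z = z + z²)
J(T, y) = 4 - T (J(T, y) = 4 - ((T + y) - y) = 4 - T)
1/(79926 + J(K(11), 34)) = 1/(79926 + (4 - 11*(1 + 11))) = 1/(79926 + (4 - 11*12)) = 1/(79926 + (4 - 1*132)) = 1/(79926 + (4 - 132)) = 1/(79926 - 128) = 1/79798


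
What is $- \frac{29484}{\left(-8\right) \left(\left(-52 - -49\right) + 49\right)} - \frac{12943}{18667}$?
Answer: $\frac{136403701}{1717364} \approx 79.426$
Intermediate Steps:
$- \frac{29484}{\left(-8\right) \left(\left(-52 - -49\right) + 49\right)} - \frac{12943}{18667} = - \frac{29484}{\left(-8\right) \left(\left(-52 + 49\right) + 49\right)} - \frac{12943}{18667} = - \frac{29484}{\left(-8\right) \left(-3 + 49\right)} - \frac{12943}{18667} = - \frac{29484}{\left(-8\right) 46} - \frac{12943}{18667} = - \frac{29484}{-368} - \frac{12943}{18667} = \left(-29484\right) \left(- \frac{1}{368}\right) - \frac{12943}{18667} = \frac{7371}{92} - \frac{12943}{18667} = \frac{136403701}{1717364}$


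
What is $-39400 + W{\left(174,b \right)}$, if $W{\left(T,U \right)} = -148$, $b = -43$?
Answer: $-39548$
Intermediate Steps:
$-39400 + W{\left(174,b \right)} = -39400 - 148 = -39548$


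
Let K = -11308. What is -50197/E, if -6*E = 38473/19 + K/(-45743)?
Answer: 87254132098/586695097 ≈ 148.72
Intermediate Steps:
E = -586695097/1738234 (E = -(38473/19 - 11308/(-45743))/6 = -(38473*(1/19) - 11308*(-1/45743))/6 = -(38473/19 + 11308/45743)/6 = -⅙*1760085291/869117 = -586695097/1738234 ≈ -337.52)
-50197/E = -50197/(-586695097/1738234) = -50197*(-1738234/586695097) = 87254132098/586695097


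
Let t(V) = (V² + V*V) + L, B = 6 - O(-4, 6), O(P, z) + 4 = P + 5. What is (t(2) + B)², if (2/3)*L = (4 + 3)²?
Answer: 32761/4 ≈ 8190.3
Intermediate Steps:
O(P, z) = 1 + P (O(P, z) = -4 + (P + 5) = -4 + (5 + P) = 1 + P)
L = 147/2 (L = 3*(4 + 3)²/2 = (3/2)*7² = (3/2)*49 = 147/2 ≈ 73.500)
B = 9 (B = 6 - (1 - 4) = 6 - 1*(-3) = 6 + 3 = 9)
t(V) = 147/2 + 2*V² (t(V) = (V² + V*V) + 147/2 = (V² + V²) + 147/2 = 2*V² + 147/2 = 147/2 + 2*V²)
(t(2) + B)² = ((147/2 + 2*2²) + 9)² = ((147/2 + 2*4) + 9)² = ((147/2 + 8) + 9)² = (163/2 + 9)² = (181/2)² = 32761/4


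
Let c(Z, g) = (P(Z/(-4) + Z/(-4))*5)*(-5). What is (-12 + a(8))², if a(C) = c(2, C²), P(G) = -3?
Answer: 3969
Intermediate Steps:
c(Z, g) = 75 (c(Z, g) = -3*5*(-5) = -15*(-5) = 75)
a(C) = 75
(-12 + a(8))² = (-12 + 75)² = 63² = 3969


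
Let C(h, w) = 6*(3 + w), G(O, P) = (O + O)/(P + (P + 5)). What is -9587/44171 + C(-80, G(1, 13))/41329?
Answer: -12257677343/56591841029 ≈ -0.21660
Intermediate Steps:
G(O, P) = 2*O/(5 + 2*P) (G(O, P) = (2*O)/(P + (5 + P)) = (2*O)/(5 + 2*P) = 2*O/(5 + 2*P))
C(h, w) = 18 + 6*w
-9587/44171 + C(-80, G(1, 13))/41329 = -9587/44171 + (18 + 6*(2*1/(5 + 2*13)))/41329 = -9587*1/44171 + (18 + 6*(2*1/(5 + 26)))*(1/41329) = -9587/44171 + (18 + 6*(2*1/31))*(1/41329) = -9587/44171 + (18 + 6*(2*1*(1/31)))*(1/41329) = -9587/44171 + (18 + 6*(2/31))*(1/41329) = -9587/44171 + (18 + 12/31)*(1/41329) = -9587/44171 + (570/31)*(1/41329) = -9587/44171 + 570/1281199 = -12257677343/56591841029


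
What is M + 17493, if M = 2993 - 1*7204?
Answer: 13282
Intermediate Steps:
M = -4211 (M = 2993 - 7204 = -4211)
M + 17493 = -4211 + 17493 = 13282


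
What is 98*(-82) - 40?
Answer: -8076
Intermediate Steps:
98*(-82) - 40 = -8036 - 40 = -8076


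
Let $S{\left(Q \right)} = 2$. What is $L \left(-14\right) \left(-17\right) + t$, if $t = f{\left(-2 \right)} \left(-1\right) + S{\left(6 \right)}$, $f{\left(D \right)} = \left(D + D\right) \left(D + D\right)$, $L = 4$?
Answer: $938$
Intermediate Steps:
$f{\left(D \right)} = 4 D^{2}$ ($f{\left(D \right)} = 2 D 2 D = 4 D^{2}$)
$t = -14$ ($t = 4 \left(-2\right)^{2} \left(-1\right) + 2 = 4 \cdot 4 \left(-1\right) + 2 = 16 \left(-1\right) + 2 = -16 + 2 = -14$)
$L \left(-14\right) \left(-17\right) + t = 4 \left(-14\right) \left(-17\right) - 14 = \left(-56\right) \left(-17\right) - 14 = 952 - 14 = 938$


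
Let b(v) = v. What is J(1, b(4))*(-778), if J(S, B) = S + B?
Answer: -3890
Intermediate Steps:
J(S, B) = B + S
J(1, b(4))*(-778) = (4 + 1)*(-778) = 5*(-778) = -3890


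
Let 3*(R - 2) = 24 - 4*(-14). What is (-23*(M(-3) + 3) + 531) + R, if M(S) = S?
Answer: 1679/3 ≈ 559.67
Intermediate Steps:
R = 86/3 (R = 2 + (24 - 4*(-14))/3 = 2 + (24 + 56)/3 = 2 + (⅓)*80 = 2 + 80/3 = 86/3 ≈ 28.667)
(-23*(M(-3) + 3) + 531) + R = (-23*(-3 + 3) + 531) + 86/3 = (-23*0 + 531) + 86/3 = (0 + 531) + 86/3 = 531 + 86/3 = 1679/3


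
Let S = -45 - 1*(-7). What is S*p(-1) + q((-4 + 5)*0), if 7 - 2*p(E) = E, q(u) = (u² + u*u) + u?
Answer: -152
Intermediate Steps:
q(u) = u + 2*u² (q(u) = (u² + u²) + u = 2*u² + u = u + 2*u²)
S = -38 (S = -45 + 7 = -38)
p(E) = 7/2 - E/2
S*p(-1) + q((-4 + 5)*0) = -38*(7/2 - ½*(-1)) + ((-4 + 5)*0)*(1 + 2*((-4 + 5)*0)) = -38*(7/2 + ½) + (1*0)*(1 + 2*(1*0)) = -38*4 + 0*(1 + 2*0) = -152 + 0*(1 + 0) = -152 + 0*1 = -152 + 0 = -152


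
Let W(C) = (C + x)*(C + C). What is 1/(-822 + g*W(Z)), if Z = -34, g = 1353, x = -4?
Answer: 1/3495330 ≈ 2.8610e-7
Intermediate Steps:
W(C) = 2*C*(-4 + C) (W(C) = (C - 4)*(C + C) = (-4 + C)*(2*C) = 2*C*(-4 + C))
1/(-822 + g*W(Z)) = 1/(-822 + 1353*(2*(-34)*(-4 - 34))) = 1/(-822 + 1353*(2*(-34)*(-38))) = 1/(-822 + 1353*2584) = 1/(-822 + 3496152) = 1/3495330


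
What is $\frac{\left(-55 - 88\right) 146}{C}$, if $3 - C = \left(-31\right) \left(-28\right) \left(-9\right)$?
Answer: $- \frac{20878}{7815} \approx -2.6715$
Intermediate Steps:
$C = 7815$ ($C = 3 - \left(-31\right) \left(-28\right) \left(-9\right) = 3 - 868 \left(-9\right) = 3 - -7812 = 3 + 7812 = 7815$)
$\frac{\left(-55 - 88\right) 146}{C} = \frac{\left(-55 - 88\right) 146}{7815} = \left(-143\right) 146 \cdot \frac{1}{7815} = \left(-20878\right) \frac{1}{7815} = - \frac{20878}{7815}$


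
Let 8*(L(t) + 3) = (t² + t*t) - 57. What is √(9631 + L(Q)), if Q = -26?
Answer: 17*√542/4 ≈ 98.944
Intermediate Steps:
L(t) = -81/8 + t²/4 (L(t) = -3 + ((t² + t*t) - 57)/8 = -3 + ((t² + t²) - 57)/8 = -3 + (2*t² - 57)/8 = -3 + (-57 + 2*t²)/8 = -3 + (-57/8 + t²/4) = -81/8 + t²/4)
√(9631 + L(Q)) = √(9631 + (-81/8 + (¼)*(-26)²)) = √(9631 + (-81/8 + (¼)*676)) = √(9631 + (-81/8 + 169)) = √(9631 + 1271/8) = √(78319/8) = 17*√542/4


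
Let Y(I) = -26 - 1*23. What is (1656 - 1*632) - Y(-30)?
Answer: 1073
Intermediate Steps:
Y(I) = -49 (Y(I) = -26 - 23 = -49)
(1656 - 1*632) - Y(-30) = (1656 - 1*632) - 1*(-49) = (1656 - 632) + 49 = 1024 + 49 = 1073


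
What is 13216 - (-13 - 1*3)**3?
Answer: 17312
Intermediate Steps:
13216 - (-13 - 1*3)**3 = 13216 - (-13 - 3)**3 = 13216 - 1*(-16)**3 = 13216 - 1*(-4096) = 13216 + 4096 = 17312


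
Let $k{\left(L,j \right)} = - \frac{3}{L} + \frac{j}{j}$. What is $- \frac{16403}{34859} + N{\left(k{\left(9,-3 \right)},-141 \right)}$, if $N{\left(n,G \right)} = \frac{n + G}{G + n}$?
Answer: $\frac{18456}{34859} \approx 0.52945$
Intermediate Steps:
$k{\left(L,j \right)} = 1 - \frac{3}{L}$ ($k{\left(L,j \right)} = - \frac{3}{L} + 1 = 1 - \frac{3}{L}$)
$N{\left(n,G \right)} = 1$ ($N{\left(n,G \right)} = \frac{G + n}{G + n} = 1$)
$- \frac{16403}{34859} + N{\left(k{\left(9,-3 \right)},-141 \right)} = - \frac{16403}{34859} + 1 = \frac{18456}{34859}$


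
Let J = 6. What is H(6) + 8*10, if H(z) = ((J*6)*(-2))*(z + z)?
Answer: -784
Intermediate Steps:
H(z) = -144*z (H(z) = ((6*6)*(-2))*(z + z) = (36*(-2))*(2*z) = -144*z)
H(6) + 8*10 = -144*6 + 8*10 = -864 + 80 = -784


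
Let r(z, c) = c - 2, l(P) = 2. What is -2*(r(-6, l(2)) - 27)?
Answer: 54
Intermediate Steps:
r(z, c) = -2 + c
-2*(r(-6, l(2)) - 27) = -2*((-2 + 2) - 27) = -2*(0 - 27) = -2*(-27) = 54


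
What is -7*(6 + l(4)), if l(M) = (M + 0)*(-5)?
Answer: 98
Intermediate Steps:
l(M) = -5*M (l(M) = M*(-5) = -5*M)
-7*(6 + l(4)) = -7*(6 - 5*4) = -7*(6 - 20) = -7*(-14) = 98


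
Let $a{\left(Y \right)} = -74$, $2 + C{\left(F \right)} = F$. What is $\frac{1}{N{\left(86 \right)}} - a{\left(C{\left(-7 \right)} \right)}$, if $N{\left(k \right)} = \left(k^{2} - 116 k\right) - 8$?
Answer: $\frac{191511}{2588} \approx 74.0$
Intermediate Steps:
$C{\left(F \right)} = -2 + F$
$N{\left(k \right)} = -8 + k^{2} - 116 k$
$\frac{1}{N{\left(86 \right)}} - a{\left(C{\left(-7 \right)} \right)} = \frac{1}{-8 + 86^{2} - 9976} - -74 = \frac{1}{-8 + 7396 - 9976} + 74 = \frac{1}{-2588} + 74 = - \frac{1}{2588} + 74 = \frac{191511}{2588}$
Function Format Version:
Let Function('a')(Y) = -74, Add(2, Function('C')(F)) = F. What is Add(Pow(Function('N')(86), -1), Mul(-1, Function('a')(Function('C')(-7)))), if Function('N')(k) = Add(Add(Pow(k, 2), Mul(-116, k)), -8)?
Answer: Rational(191511, 2588) ≈ 74.000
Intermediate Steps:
Function('C')(F) = Add(-2, F)
Function('N')(k) = Add(-8, Pow(k, 2), Mul(-116, k))
Add(Pow(Function('N')(86), -1), Mul(-1, Function('a')(Function('C')(-7)))) = Add(Pow(Add(-8, Pow(86, 2), Mul(-116, 86)), -1), Mul(-1, -74)) = Add(Pow(Add(-8, 7396, -9976), -1), 74) = Add(Pow(-2588, -1), 74) = Add(Rational(-1, 2588), 74) = Rational(191511, 2588)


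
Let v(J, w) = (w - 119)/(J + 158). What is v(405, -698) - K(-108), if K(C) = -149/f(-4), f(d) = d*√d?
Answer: -817/563 + 149*I/8 ≈ -1.4512 + 18.625*I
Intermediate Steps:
f(d) = d^(3/2)
v(J, w) = (-119 + w)/(158 + J)
K(C) = -149*I/8
v(405, -698) - K(-108) = (-119 - 698)/(158 + 405) - (-149)*I/8 = -817/563 + 149*I/8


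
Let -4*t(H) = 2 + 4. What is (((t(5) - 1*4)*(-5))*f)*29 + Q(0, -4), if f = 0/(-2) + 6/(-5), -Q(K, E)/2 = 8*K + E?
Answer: -949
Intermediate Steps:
Q(K, E) = -16*K - 2*E (Q(K, E) = -2*(8*K + E) = -2*(E + 8*K) = -16*K - 2*E)
f = -6/5 (f = 0*(-½) + 6*(-⅕) = 0 - 6/5 = -6/5 ≈ -1.2000)
t(H) = -3/2 (t(H) = -(2 + 4)/4 = -¼*6 = -3/2)
(((t(5) - 1*4)*(-5))*f)*29 + Q(0, -4) = (((-3/2 - 1*4)*(-5))*(-6/5))*29 + (-16*0 - 2*(-4)) = (((-3/2 - 4)*(-5))*(-6/5))*29 + (0 + 8) = (-11/2*(-5)*(-6/5))*29 + 8 = ((55/2)*(-6/5))*29 + 8 = -33*29 + 8 = -957 + 8 = -949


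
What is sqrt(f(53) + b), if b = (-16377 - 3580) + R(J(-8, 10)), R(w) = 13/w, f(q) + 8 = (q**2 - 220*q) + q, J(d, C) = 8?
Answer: I*sqrt(460182)/4 ≈ 169.59*I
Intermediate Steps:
f(q) = -8 + q**2 - 219*q (f(q) = -8 + ((q**2 - 220*q) + q) = -8 + (q**2 - 219*q) = -8 + q**2 - 219*q)
b = -159643/8 (b = (-16377 - 3580) + 13/8 = -19957 + 13*(1/8) = -19957 + 13/8 = -159643/8 ≈ -19955.)
sqrt(f(53) + b) = sqrt((-8 + 53**2 - 219*53) - 159643/8) = sqrt((-8 + 2809 - 11607) - 159643/8) = sqrt(-8806 - 159643/8) = sqrt(-230091/8) = I*sqrt(460182)/4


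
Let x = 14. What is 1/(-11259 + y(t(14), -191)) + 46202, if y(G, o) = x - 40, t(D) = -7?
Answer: 521389569/11285 ≈ 46202.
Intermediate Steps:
y(G, o) = -26 (y(G, o) = 14 - 40 = -26)
1/(-11259 + y(t(14), -191)) + 46202 = 1/(-11259 - 26) + 46202 = 1/(-11285) + 46202 = -1/11285 + 46202 = 521389569/11285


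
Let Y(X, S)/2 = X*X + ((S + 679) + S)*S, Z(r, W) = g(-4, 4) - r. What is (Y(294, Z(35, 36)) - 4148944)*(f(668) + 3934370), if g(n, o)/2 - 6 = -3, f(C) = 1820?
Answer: -15792348537100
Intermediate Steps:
g(n, o) = 6 (g(n, o) = 12 + 2*(-3) = 12 - 6 = 6)
Z(r, W) = 6 - r
Y(X, S) = 2*X² + 2*S*(679 + 2*S) (Y(X, S) = 2*(X*X + ((S + 679) + S)*S) = 2*(X² + ((679 + S) + S)*S) = 2*(X² + (679 + 2*S)*S) = 2*(X² + S*(679 + 2*S)) = 2*X² + 2*S*(679 + 2*S))
(Y(294, Z(35, 36)) - 4148944)*(f(668) + 3934370) = ((2*294² + 4*(6 - 1*35)² + 1358*(6 - 1*35)) - 4148944)*(1820 + 3934370) = ((2*86436 + 4*(6 - 35)² + 1358*(6 - 35)) - 4148944)*3936190 = ((172872 + 4*(-29)² + 1358*(-29)) - 4148944)*3936190 = ((172872 + 4*841 - 39382) - 4148944)*3936190 = ((172872 + 3364 - 39382) - 4148944)*3936190 = (136854 - 4148944)*3936190 = -4012090*3936190 = -15792348537100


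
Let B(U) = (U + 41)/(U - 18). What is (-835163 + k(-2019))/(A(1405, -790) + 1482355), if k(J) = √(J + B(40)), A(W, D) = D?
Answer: -835163/1481565 + I*√975414/32594430 ≈ -0.5637 + 3.0301e-5*I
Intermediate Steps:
B(U) = (41 + U)/(-18 + U)
k(J) = √(81/22 + J) (k(J) = √(J + (41 + 40)/(-18 + 40)) = √(J + 81/22) = √(81/22 + J))
(-835163 + k(-2019))/(A(1405, -790) + 1482355) = (-835163 + √(1782 + 484*(-2019))/22)/(-790 + 1482355) = (-835163 + √(1782 - 977196)/22)/1481565 = (-835163 + √(-975414)/22)*(1/1481565) = (-835163 + (I*√975414)/22)*(1/1481565) = (-835163 + I*√975414/22)*(1/1481565) = -835163/1481565 + I*√975414/32594430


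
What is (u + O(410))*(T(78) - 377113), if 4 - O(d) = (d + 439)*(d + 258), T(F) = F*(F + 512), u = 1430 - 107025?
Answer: 222733876239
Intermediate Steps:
u = -105595
T(F) = F*(512 + F)
O(d) = 4 - (258 + d)*(439 + d) (O(d) = 4 - (d + 439)*(d + 258) = 4 - (439 + d)*(258 + d) = 4 - (258 + d)*(439 + d))
(u + O(410))*(T(78) - 377113) = (-105595 + (-113258 - 1*410² - 697*410))*(78*(512 + 78) - 377113) = (-105595 + (-113258 - 1*168100 - 285770))*(78*590 - 377113) = (-105595 + (-113258 - 168100 - 285770))*(46020 - 377113) = (-105595 - 567128)*(-331093) = -672723*(-331093) = 222733876239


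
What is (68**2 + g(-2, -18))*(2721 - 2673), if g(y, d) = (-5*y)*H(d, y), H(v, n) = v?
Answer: 213312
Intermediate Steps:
g(y, d) = -5*d*y (g(y, d) = (-5*y)*d = -5*d*y)
(68**2 + g(-2, -18))*(2721 - 2673) = (68**2 - 5*(-18)*(-2))*(2721 - 2673) = (4624 - 180)*48 = 4444*48 = 213312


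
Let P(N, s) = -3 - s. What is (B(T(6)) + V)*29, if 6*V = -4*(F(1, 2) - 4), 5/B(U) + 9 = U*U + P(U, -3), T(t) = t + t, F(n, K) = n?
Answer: 1595/27 ≈ 59.074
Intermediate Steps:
T(t) = 2*t
B(U) = 5/(-9 + U²) (B(U) = 5/(-9 + (U*U + (-3 - 1*(-3)))) = 5/(-9 + (U² + (-3 + 3))) = 5/(-9 + (U² + 0)) = 5/(-9 + U²))
V = 2 (V = (-4*(1 - 4))/6 = (-4*(-3))/6 = (⅙)*12 = 2)
(B(T(6)) + V)*29 = (5/(-9 + (2*6)²) + 2)*29 = (5/(-9 + 12²) + 2)*29 = (5/(-9 + 144) + 2)*29 = (5/135 + 2)*29 = (5*(1/135) + 2)*29 = (1/27 + 2)*29 = (55/27)*29 = 1595/27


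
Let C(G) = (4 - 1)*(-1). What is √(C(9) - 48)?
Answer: I*√51 ≈ 7.1414*I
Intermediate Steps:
C(G) = -3 (C(G) = 3*(-1) = -3)
√(C(9) - 48) = √(-3 - 48) = √(-51) = I*√51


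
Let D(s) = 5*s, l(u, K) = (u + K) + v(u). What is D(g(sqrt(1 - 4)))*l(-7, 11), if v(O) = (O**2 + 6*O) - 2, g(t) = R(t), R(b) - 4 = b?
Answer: 180 + 45*I*sqrt(3) ≈ 180.0 + 77.942*I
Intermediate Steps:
R(b) = 4 + b
g(t) = 4 + t
v(O) = -2 + O**2 + 6*O
l(u, K) = -2 + K + u**2 + 7*u (l(u, K) = (u + K) + (-2 + u**2 + 6*u) = (K + u) + (-2 + u**2 + 6*u) = -2 + K + u**2 + 7*u)
D(g(sqrt(1 - 4)))*l(-7, 11) = (5*(4 + sqrt(1 - 4)))*(-2 + 11 + (-7)**2 + 7*(-7)) = (5*(4 + sqrt(-3)))*(-2 + 11 + 49 - 49) = (5*(4 + I*sqrt(3)))*9 = (20 + 5*I*sqrt(3))*9 = 180 + 45*I*sqrt(3)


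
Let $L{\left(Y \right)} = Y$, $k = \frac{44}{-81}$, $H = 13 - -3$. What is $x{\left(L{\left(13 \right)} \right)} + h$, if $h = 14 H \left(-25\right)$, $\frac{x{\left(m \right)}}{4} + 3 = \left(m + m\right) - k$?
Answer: $- \frac{445972}{81} \approx -5505.8$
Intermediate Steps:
$H = 16$ ($H = 13 + 3 = 16$)
$k = - \frac{44}{81}$ ($k = 44 \left(- \frac{1}{81}\right) = - \frac{44}{81} \approx -0.54321$)
$x{\left(m \right)} = - \frac{796}{81} + 8 m$ ($x{\left(m \right)} = -12 + 4 \left(\left(m + m\right) - - \frac{44}{81}\right) = -12 + 4 \left(2 m + \frac{44}{81}\right) = -12 + 4 \left(\frac{44}{81} + 2 m\right) = -12 + \left(\frac{176}{81} + 8 m\right) = - \frac{796}{81} + 8 m$)
$h = -5600$ ($h = 14 \cdot 16 \left(-25\right) = 224 \left(-25\right) = -5600$)
$x{\left(L{\left(13 \right)} \right)} + h = \left(- \frac{796}{81} + 8 \cdot 13\right) - 5600 = \left(- \frac{796}{81} + 104\right) - 5600 = \frac{7628}{81} - 5600 = - \frac{445972}{81}$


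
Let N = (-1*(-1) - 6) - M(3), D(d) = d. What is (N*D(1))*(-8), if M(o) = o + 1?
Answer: 72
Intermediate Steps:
M(o) = 1 + o
N = -9 (N = (-1*(-1) - 6) - (1 + 3) = (1 - 6) - 1*4 = -5 - 4 = -9)
(N*D(1))*(-8) = -9*1*(-8) = -9*(-8) = 72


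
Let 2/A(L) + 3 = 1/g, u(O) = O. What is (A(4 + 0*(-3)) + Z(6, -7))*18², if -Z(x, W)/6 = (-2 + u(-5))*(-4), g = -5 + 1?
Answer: -710208/13 ≈ -54631.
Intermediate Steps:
g = -4
A(L) = -8/13 (A(L) = 2/(-3 + 1/(-4)) = 2/(-3 - ¼) = 2/(-13/4) = 2*(-4/13) = -8/13)
Z(x, W) = -168 (Z(x, W) = -6*(-2 - 5)*(-4) = -(-42)*(-4) = -6*28 = -168)
(A(4 + 0*(-3)) + Z(6, -7))*18² = (-8/13 - 168)*18² = -2192/13*324 = -710208/13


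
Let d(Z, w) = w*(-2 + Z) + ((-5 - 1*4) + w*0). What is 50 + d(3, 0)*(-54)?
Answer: 536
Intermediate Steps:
d(Z, w) = -9 + w*(-2 + Z) (d(Z, w) = w*(-2 + Z) + ((-5 - 4) + 0) = w*(-2 + Z) + (-9 + 0) = w*(-2 + Z) - 9 = -9 + w*(-2 + Z))
50 + d(3, 0)*(-54) = 50 + (-9 - 2*0 + 3*0)*(-54) = 50 + (-9 + 0 + 0)*(-54) = 50 - 9*(-54) = 50 + 486 = 536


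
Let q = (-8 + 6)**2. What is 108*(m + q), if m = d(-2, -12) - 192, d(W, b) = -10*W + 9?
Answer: -17172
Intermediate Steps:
d(W, b) = 9 - 10*W
m = -163 (m = (9 - 10*(-2)) - 192 = (9 + 20) - 192 = 29 - 192 = -163)
q = 4 (q = (-2)**2 = 4)
108*(m + q) = 108*(-163 + 4) = 108*(-159) = -17172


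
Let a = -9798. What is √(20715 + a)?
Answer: 3*√1213 ≈ 104.48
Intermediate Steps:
√(20715 + a) = √(20715 - 9798) = √10917 = 3*√1213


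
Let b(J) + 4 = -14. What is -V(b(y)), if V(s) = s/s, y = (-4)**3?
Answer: -1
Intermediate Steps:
y = -64
b(J) = -18 (b(J) = -4 - 14 = -18)
V(s) = 1
-V(b(y)) = -1*1 = -1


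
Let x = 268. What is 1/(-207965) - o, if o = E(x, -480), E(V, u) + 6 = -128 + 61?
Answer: 15181444/207965 ≈ 73.000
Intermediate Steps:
E(V, u) = -73 (E(V, u) = -6 + (-128 + 61) = -6 - 67 = -73)
o = -73
1/(-207965) - o = 1/(-207965) - 1*(-73) = -1/207965 + 73 = 15181444/207965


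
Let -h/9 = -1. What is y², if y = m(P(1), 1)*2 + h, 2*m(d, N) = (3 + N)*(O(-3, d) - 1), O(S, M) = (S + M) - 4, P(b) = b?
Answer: 361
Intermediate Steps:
h = 9 (h = -9*(-1) = 9)
O(S, M) = -4 + M + S (O(S, M) = (M + S) - 4 = -4 + M + S)
m(d, N) = (-8 + d)*(3 + N)/2 (m(d, N) = ((3 + N)*((-4 + d - 3) - 1))/2 = ((3 + N)*((-7 + d) - 1))/2 = ((3 + N)*(-8 + d))/2 = ((-8 + d)*(3 + N))/2 = (-8 + d)*(3 + N)/2)
y = -19 (y = (-12 - 4*1 + (3/2)*1 + (½)*1*1)*2 + 9 = (-12 - 4 + 3/2 + ½)*2 + 9 = -14*2 + 9 = -28 + 9 = -19)
y² = (-19)² = 361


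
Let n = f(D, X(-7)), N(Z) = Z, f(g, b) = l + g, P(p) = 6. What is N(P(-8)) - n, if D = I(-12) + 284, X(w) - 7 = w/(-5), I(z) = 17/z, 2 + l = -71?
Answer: -2443/12 ≈ -203.58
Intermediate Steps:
l = -73 (l = -2 - 71 = -73)
X(w) = 7 - w/5 (X(w) = 7 + w/(-5) = 7 + w*(-⅕) = 7 - w/5)
D = 3391/12 (D = 17/(-12) + 284 = 17*(-1/12) + 284 = -17/12 + 284 = 3391/12 ≈ 282.58)
f(g, b) = -73 + g
n = 2515/12 (n = -73 + 3391/12 = 2515/12 ≈ 209.58)
N(P(-8)) - n = 6 - 1*2515/12 = 6 - 2515/12 = -2443/12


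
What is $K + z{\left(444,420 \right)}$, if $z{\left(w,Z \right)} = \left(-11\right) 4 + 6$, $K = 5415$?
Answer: $5377$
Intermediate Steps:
$z{\left(w,Z \right)} = -38$ ($z{\left(w,Z \right)} = -44 + 6 = -38$)
$K + z{\left(444,420 \right)} = 5415 - 38 = 5377$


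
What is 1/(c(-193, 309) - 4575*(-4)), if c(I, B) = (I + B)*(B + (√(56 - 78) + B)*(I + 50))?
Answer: I/(4*(-1267887*I + 4147*√22)) ≈ -1.9713e-7 + 3.0243e-9*I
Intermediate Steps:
c(I, B) = (B + I)*(B + (50 + I)*(B + I*√22)) (c(I, B) = (B + I)*(B + (√(-22) + B)*(50 + I)) = (B + I)*(B + (I*√22 + B)*(50 + I)) = (B + I)*(B + (B + I*√22)*(50 + I)) = (B + I)*(B + (50 + I)*(B + I*√22)))
1/(c(-193, 309) - 4575*(-4)) = 1/((51*309² + 309*(-193)² - 193*309² + 51*309*(-193) + I*√22*(-193)² + 50*I*309*√22 + 50*I*(-193)*√22 + I*309*(-193)*√22) - 4575*(-4)) = 1/((51*95481 + 309*37249 - 193*95481 - 3041487 + I*√22*37249 + 15450*I*√22 - 9650*I*√22 - 59637*I*√22) + 18300) = 1/((4869531 + 11509941 - 18427833 - 3041487 + 37249*I*√22 + 15450*I*√22 - 9650*I*√22 - 59637*I*√22) + 18300) = 1/((-5089848 - 16588*I*√22) + 18300) = 1/(-5071548 - 16588*I*√22)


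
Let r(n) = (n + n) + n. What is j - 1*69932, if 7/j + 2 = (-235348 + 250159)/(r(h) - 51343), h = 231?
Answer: -8120229002/116111 ≈ -69935.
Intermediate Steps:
r(n) = 3*n (r(n) = 2*n + n = 3*n)
j = -354550/116111 (j = 7/(-2 + (-235348 + 250159)/(3*231 - 51343)) = 7/(-2 + 14811/(693 - 51343)) = 7/(-2 + 14811/(-50650)) = 7/(-2 + 14811*(-1/50650)) = 7/(-2 - 14811/50650) = 7/(-116111/50650) = 7*(-50650/116111) = -354550/116111 ≈ -3.0535)
j - 1*69932 = -354550/116111 - 1*69932 = -354550/116111 - 69932 = -8120229002/116111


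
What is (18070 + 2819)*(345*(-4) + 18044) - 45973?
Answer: 348048323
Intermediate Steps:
(18070 + 2819)*(345*(-4) + 18044) - 45973 = 20889*(-1380 + 18044) - 45973 = 20889*16664 - 45973 = 348094296 - 45973 = 348048323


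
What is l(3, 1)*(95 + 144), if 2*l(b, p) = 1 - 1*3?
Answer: -239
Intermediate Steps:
l(b, p) = -1 (l(b, p) = (1 - 1*3)/2 = (1 - 3)/2 = (½)*(-2) = -1)
l(3, 1)*(95 + 144) = -(95 + 144) = -1*239 = -239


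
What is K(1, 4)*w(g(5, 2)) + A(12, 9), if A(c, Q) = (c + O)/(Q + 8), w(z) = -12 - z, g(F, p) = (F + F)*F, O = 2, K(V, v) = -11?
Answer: 11608/17 ≈ 682.82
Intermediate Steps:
g(F, p) = 2*F**2 (g(F, p) = (2*F)*F = 2*F**2)
A(c, Q) = (2 + c)/(8 + Q) (A(c, Q) = (c + 2)/(Q + 8) = (2 + c)/(8 + Q))
K(1, 4)*w(g(5, 2)) + A(12, 9) = -11*(-12 - 2*5**2) + (2 + 12)/(8 + 9) = -11*(-12 - 2*25) + 14/17 = -11*(-12 - 1*50) + (1/17)*14 = -11*(-12 - 50) + 14/17 = -11*(-62) + 14/17 = 682 + 14/17 = 11608/17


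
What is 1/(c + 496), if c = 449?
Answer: 1/945 ≈ 0.0010582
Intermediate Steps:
1/(c + 496) = 1/(449 + 496) = 1/945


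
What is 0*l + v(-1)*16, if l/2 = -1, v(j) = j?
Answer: -16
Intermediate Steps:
l = -2 (l = 2*(-1) = -2)
0*l + v(-1)*16 = 0*(-2) - 1*16 = 0 - 16 = -16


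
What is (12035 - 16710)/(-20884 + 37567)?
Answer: -4675/16683 ≈ -0.28023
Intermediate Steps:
(12035 - 16710)/(-20884 + 37567) = -4675/16683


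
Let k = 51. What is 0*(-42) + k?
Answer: 51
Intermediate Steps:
0*(-42) + k = 0*(-42) + 51 = 0 + 51 = 51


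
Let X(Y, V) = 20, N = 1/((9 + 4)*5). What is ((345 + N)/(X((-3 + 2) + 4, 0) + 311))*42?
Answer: 941892/21515 ≈ 43.778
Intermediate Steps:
N = 1/65 (N = 1/(13*5) = 1/65 ≈ 0.015385)
((345 + N)/(X((-3 + 2) + 4, 0) + 311))*42 = ((345 + 1/65)/(20 + 311))*42 = ((22426/65)/331)*42 = ((22426/65)*(1/331))*42 = (22426/21515)*42 = 941892/21515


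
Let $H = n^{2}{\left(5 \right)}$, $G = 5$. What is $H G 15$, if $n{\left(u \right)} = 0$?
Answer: $0$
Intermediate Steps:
$H = 0$ ($H = 0^{2} = 0$)
$H G 15 = 0 \cdot 5 \cdot 15 = 0 \cdot 15 = 0$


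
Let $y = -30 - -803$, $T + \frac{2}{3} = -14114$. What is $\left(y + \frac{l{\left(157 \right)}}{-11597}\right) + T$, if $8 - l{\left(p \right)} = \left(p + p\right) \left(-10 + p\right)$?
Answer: $- \frac{464031475}{34791} \approx -13338.0$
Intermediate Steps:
$T = - \frac{42344}{3}$ ($T = - \frac{2}{3} - 14114 = - \frac{42344}{3} \approx -14115.0$)
$y = 773$ ($y = -30 + 803 = 773$)
$l{\left(p \right)} = 8 - 2 p \left(-10 + p\right)$ ($l{\left(p \right)} = 8 - \left(p + p\right) \left(-10 + p\right) = 8 - 2 p \left(-10 + p\right)$)
$\left(y + \frac{l{\left(157 \right)}}{-11597}\right) + T = \left(773 + \frac{8 - 2 \cdot 157^{2} + 20 \cdot 157}{-11597}\right) - \frac{42344}{3} = \left(773 + \left(8 - 49298 + 3140\right) \left(- \frac{1}{11597}\right)\right) - \frac{42344}{3} = \left(773 - - \frac{46150}{11597}\right) - \frac{42344}{3} = \left(773 + \frac{46150}{11597}\right) - \frac{42344}{3} = \frac{9010631}{11597} - \frac{42344}{3} = - \frac{464031475}{34791}$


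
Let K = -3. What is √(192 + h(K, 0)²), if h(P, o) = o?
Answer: 8*√3 ≈ 13.856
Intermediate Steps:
√(192 + h(K, 0)²) = √(192 + 0²) = √(192 + 0) = √192 = 8*√3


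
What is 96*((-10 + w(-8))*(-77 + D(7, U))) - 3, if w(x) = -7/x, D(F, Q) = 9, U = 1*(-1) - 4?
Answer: 59565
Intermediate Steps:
U = -5 (U = -1 - 4 = -5)
96*((-10 + w(-8))*(-77 + D(7, U))) - 3 = 96*((-10 - 7/(-8))*(-77 + 9)) - 3 = 96*((-10 - 7*(-⅛))*(-68)) - 3 = 96*((-10 + 7/8)*(-68)) - 3 = 96*(-73/8*(-68)) - 3 = 96*(1241/2) - 3 = 59568 - 3 = 59565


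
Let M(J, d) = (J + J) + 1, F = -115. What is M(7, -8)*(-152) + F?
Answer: -2395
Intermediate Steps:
M(J, d) = 1 + 2*J (M(J, d) = 2*J + 1 = 1 + 2*J)
M(7, -8)*(-152) + F = (1 + 2*7)*(-152) - 115 = (1 + 14)*(-152) - 115 = 15*(-152) - 115 = -2280 - 115 = -2395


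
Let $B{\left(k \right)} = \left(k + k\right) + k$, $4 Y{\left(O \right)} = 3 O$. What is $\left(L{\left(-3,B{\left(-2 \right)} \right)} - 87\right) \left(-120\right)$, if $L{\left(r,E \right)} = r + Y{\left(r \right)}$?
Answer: $11070$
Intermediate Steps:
$Y{\left(O \right)} = \frac{3 O}{4}$
$B{\left(k \right)} = 3 k$ ($B{\left(k \right)} = 2 k + k = 3 k$)
$L{\left(r,E \right)} = \frac{7 r}{4}$ ($L{\left(r,E \right)} = r + \frac{3 r}{4} = \frac{7 r}{4}$)
$\left(L{\left(-3,B{\left(-2 \right)} \right)} - 87\right) \left(-120\right) = \left(\frac{7}{4} \left(-3\right) - 87\right) \left(-120\right) = \left(- \frac{21}{4} - 87\right) \left(-120\right) = \left(- \frac{369}{4}\right) \left(-120\right) = 11070$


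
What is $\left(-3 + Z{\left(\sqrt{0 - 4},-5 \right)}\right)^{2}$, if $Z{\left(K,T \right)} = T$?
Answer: $64$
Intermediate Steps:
$\left(-3 + Z{\left(\sqrt{0 - 4},-5 \right)}\right)^{2} = \left(-3 - 5\right)^{2} = \left(-8\right)^{2} = 64$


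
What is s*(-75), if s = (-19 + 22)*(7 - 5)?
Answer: -450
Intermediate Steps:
s = 6 (s = 3*2 = 6)
s*(-75) = 6*(-75) = -450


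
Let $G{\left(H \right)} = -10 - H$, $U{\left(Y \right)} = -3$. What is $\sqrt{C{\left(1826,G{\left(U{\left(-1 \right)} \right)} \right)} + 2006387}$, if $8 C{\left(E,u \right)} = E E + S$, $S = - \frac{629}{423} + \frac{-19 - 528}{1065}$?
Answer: $\frac{\sqrt{24285051587104615}}{100110} \approx 1556.7$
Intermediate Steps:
$S = - \frac{300422}{150165}$ ($S = \left(-629\right) \frac{1}{423} + \left(-19 - 528\right) \frac{1}{1065} = - \frac{629}{423} - \frac{547}{1065} = - \frac{300422}{150165} \approx -2.0006$)
$C{\left(E,u \right)} = - \frac{150211}{600660} + \frac{E^{2}}{8}$ ($C{\left(E,u \right)} = \frac{E E - \frac{300422}{150165}}{8} = \frac{E^{2} - \frac{300422}{150165}}{8} = \frac{- \frac{300422}{150165} + E^{2}}{8} = - \frac{150211}{600660} + \frac{E^{2}}{8}$)
$\sqrt{C{\left(1826,G{\left(U{\left(-1 \right)} \right)} \right)} + 2006387} = \sqrt{\left(- \frac{150211}{600660} + \frac{1826^{2}}{8}\right) + 2006387} = \sqrt{\left(- \frac{150211}{600660} + \frac{1}{8} \cdot 3334276\right) + 2006387} = \sqrt{\left(- \frac{150211}{600660} + \frac{833569}{2}\right) + 2006387} = \sqrt{\frac{250345627559}{600660} + 2006387} = \sqrt{\frac{1455502042979}{600660}} = \frac{\sqrt{24285051587104615}}{100110}$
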